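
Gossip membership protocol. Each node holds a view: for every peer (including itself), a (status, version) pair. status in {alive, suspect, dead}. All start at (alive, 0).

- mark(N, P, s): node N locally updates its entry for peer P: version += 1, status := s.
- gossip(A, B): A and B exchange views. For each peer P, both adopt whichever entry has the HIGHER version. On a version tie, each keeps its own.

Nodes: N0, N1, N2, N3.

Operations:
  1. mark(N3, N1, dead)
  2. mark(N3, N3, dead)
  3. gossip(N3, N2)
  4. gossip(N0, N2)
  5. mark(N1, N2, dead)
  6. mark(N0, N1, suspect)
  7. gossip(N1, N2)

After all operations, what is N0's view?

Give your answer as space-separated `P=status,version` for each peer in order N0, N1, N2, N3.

Answer: N0=alive,0 N1=suspect,2 N2=alive,0 N3=dead,1

Derivation:
Op 1: N3 marks N1=dead -> (dead,v1)
Op 2: N3 marks N3=dead -> (dead,v1)
Op 3: gossip N3<->N2 -> N3.N0=(alive,v0) N3.N1=(dead,v1) N3.N2=(alive,v0) N3.N3=(dead,v1) | N2.N0=(alive,v0) N2.N1=(dead,v1) N2.N2=(alive,v0) N2.N3=(dead,v1)
Op 4: gossip N0<->N2 -> N0.N0=(alive,v0) N0.N1=(dead,v1) N0.N2=(alive,v0) N0.N3=(dead,v1) | N2.N0=(alive,v0) N2.N1=(dead,v1) N2.N2=(alive,v0) N2.N3=(dead,v1)
Op 5: N1 marks N2=dead -> (dead,v1)
Op 6: N0 marks N1=suspect -> (suspect,v2)
Op 7: gossip N1<->N2 -> N1.N0=(alive,v0) N1.N1=(dead,v1) N1.N2=(dead,v1) N1.N3=(dead,v1) | N2.N0=(alive,v0) N2.N1=(dead,v1) N2.N2=(dead,v1) N2.N3=(dead,v1)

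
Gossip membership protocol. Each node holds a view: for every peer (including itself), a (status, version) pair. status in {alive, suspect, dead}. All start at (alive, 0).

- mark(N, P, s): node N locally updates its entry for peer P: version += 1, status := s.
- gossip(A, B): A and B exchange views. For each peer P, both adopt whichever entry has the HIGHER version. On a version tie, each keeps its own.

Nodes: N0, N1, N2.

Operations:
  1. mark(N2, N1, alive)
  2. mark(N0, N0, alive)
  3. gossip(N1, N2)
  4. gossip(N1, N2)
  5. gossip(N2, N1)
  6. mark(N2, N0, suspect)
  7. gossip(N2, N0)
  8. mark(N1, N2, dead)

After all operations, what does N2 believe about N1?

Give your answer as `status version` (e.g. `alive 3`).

Op 1: N2 marks N1=alive -> (alive,v1)
Op 2: N0 marks N0=alive -> (alive,v1)
Op 3: gossip N1<->N2 -> N1.N0=(alive,v0) N1.N1=(alive,v1) N1.N2=(alive,v0) | N2.N0=(alive,v0) N2.N1=(alive,v1) N2.N2=(alive,v0)
Op 4: gossip N1<->N2 -> N1.N0=(alive,v0) N1.N1=(alive,v1) N1.N2=(alive,v0) | N2.N0=(alive,v0) N2.N1=(alive,v1) N2.N2=(alive,v0)
Op 5: gossip N2<->N1 -> N2.N0=(alive,v0) N2.N1=(alive,v1) N2.N2=(alive,v0) | N1.N0=(alive,v0) N1.N1=(alive,v1) N1.N2=(alive,v0)
Op 6: N2 marks N0=suspect -> (suspect,v1)
Op 7: gossip N2<->N0 -> N2.N0=(suspect,v1) N2.N1=(alive,v1) N2.N2=(alive,v0) | N0.N0=(alive,v1) N0.N1=(alive,v1) N0.N2=(alive,v0)
Op 8: N1 marks N2=dead -> (dead,v1)

Answer: alive 1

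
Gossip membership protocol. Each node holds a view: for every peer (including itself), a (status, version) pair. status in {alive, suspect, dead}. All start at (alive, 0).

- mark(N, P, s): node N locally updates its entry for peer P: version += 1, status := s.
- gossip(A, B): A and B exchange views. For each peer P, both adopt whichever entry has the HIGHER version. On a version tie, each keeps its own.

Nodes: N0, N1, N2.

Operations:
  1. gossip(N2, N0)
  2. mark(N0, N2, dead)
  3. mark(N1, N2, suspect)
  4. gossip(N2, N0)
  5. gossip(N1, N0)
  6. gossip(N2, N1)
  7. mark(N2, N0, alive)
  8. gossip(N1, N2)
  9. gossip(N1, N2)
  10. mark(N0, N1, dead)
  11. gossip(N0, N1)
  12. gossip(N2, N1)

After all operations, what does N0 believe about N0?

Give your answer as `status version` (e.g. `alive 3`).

Op 1: gossip N2<->N0 -> N2.N0=(alive,v0) N2.N1=(alive,v0) N2.N2=(alive,v0) | N0.N0=(alive,v0) N0.N1=(alive,v0) N0.N2=(alive,v0)
Op 2: N0 marks N2=dead -> (dead,v1)
Op 3: N1 marks N2=suspect -> (suspect,v1)
Op 4: gossip N2<->N0 -> N2.N0=(alive,v0) N2.N1=(alive,v0) N2.N2=(dead,v1) | N0.N0=(alive,v0) N0.N1=(alive,v0) N0.N2=(dead,v1)
Op 5: gossip N1<->N0 -> N1.N0=(alive,v0) N1.N1=(alive,v0) N1.N2=(suspect,v1) | N0.N0=(alive,v0) N0.N1=(alive,v0) N0.N2=(dead,v1)
Op 6: gossip N2<->N1 -> N2.N0=(alive,v0) N2.N1=(alive,v0) N2.N2=(dead,v1) | N1.N0=(alive,v0) N1.N1=(alive,v0) N1.N2=(suspect,v1)
Op 7: N2 marks N0=alive -> (alive,v1)
Op 8: gossip N1<->N2 -> N1.N0=(alive,v1) N1.N1=(alive,v0) N1.N2=(suspect,v1) | N2.N0=(alive,v1) N2.N1=(alive,v0) N2.N2=(dead,v1)
Op 9: gossip N1<->N2 -> N1.N0=(alive,v1) N1.N1=(alive,v0) N1.N2=(suspect,v1) | N2.N0=(alive,v1) N2.N1=(alive,v0) N2.N2=(dead,v1)
Op 10: N0 marks N1=dead -> (dead,v1)
Op 11: gossip N0<->N1 -> N0.N0=(alive,v1) N0.N1=(dead,v1) N0.N2=(dead,v1) | N1.N0=(alive,v1) N1.N1=(dead,v1) N1.N2=(suspect,v1)
Op 12: gossip N2<->N1 -> N2.N0=(alive,v1) N2.N1=(dead,v1) N2.N2=(dead,v1) | N1.N0=(alive,v1) N1.N1=(dead,v1) N1.N2=(suspect,v1)

Answer: alive 1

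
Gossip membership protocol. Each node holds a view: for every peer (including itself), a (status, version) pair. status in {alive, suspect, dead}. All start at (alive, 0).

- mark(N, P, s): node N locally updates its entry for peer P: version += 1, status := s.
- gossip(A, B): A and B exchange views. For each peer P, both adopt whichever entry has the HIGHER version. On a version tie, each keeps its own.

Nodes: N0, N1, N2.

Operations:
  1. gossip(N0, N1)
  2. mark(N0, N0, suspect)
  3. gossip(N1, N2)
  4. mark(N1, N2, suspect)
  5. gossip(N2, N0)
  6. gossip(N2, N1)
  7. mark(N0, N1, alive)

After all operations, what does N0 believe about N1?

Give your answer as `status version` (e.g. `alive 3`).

Answer: alive 1

Derivation:
Op 1: gossip N0<->N1 -> N0.N0=(alive,v0) N0.N1=(alive,v0) N0.N2=(alive,v0) | N1.N0=(alive,v0) N1.N1=(alive,v0) N1.N2=(alive,v0)
Op 2: N0 marks N0=suspect -> (suspect,v1)
Op 3: gossip N1<->N2 -> N1.N0=(alive,v0) N1.N1=(alive,v0) N1.N2=(alive,v0) | N2.N0=(alive,v0) N2.N1=(alive,v0) N2.N2=(alive,v0)
Op 4: N1 marks N2=suspect -> (suspect,v1)
Op 5: gossip N2<->N0 -> N2.N0=(suspect,v1) N2.N1=(alive,v0) N2.N2=(alive,v0) | N0.N0=(suspect,v1) N0.N1=(alive,v0) N0.N2=(alive,v0)
Op 6: gossip N2<->N1 -> N2.N0=(suspect,v1) N2.N1=(alive,v0) N2.N2=(suspect,v1) | N1.N0=(suspect,v1) N1.N1=(alive,v0) N1.N2=(suspect,v1)
Op 7: N0 marks N1=alive -> (alive,v1)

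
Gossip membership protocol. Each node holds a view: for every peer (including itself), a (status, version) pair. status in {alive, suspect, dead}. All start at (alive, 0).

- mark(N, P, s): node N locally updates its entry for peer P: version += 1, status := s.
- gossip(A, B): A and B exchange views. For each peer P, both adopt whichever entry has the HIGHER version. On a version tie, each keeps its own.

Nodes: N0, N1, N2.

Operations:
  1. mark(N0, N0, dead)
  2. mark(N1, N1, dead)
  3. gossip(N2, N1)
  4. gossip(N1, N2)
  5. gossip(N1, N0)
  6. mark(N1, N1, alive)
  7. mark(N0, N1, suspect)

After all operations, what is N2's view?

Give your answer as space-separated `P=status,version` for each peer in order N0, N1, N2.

Op 1: N0 marks N0=dead -> (dead,v1)
Op 2: N1 marks N1=dead -> (dead,v1)
Op 3: gossip N2<->N1 -> N2.N0=(alive,v0) N2.N1=(dead,v1) N2.N2=(alive,v0) | N1.N0=(alive,v0) N1.N1=(dead,v1) N1.N2=(alive,v0)
Op 4: gossip N1<->N2 -> N1.N0=(alive,v0) N1.N1=(dead,v1) N1.N2=(alive,v0) | N2.N0=(alive,v0) N2.N1=(dead,v1) N2.N2=(alive,v0)
Op 5: gossip N1<->N0 -> N1.N0=(dead,v1) N1.N1=(dead,v1) N1.N2=(alive,v0) | N0.N0=(dead,v1) N0.N1=(dead,v1) N0.N2=(alive,v0)
Op 6: N1 marks N1=alive -> (alive,v2)
Op 7: N0 marks N1=suspect -> (suspect,v2)

Answer: N0=alive,0 N1=dead,1 N2=alive,0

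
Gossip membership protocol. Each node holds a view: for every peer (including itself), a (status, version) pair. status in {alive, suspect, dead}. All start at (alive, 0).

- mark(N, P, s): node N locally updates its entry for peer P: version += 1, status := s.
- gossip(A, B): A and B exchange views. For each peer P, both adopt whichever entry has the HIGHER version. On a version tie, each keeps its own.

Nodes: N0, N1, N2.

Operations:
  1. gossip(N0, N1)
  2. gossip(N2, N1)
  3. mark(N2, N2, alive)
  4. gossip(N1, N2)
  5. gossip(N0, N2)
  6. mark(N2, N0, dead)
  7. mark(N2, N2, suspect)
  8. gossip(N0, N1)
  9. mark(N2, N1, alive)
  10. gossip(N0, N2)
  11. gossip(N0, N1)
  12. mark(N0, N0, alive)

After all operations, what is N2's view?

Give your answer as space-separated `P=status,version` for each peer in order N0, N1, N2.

Op 1: gossip N0<->N1 -> N0.N0=(alive,v0) N0.N1=(alive,v0) N0.N2=(alive,v0) | N1.N0=(alive,v0) N1.N1=(alive,v0) N1.N2=(alive,v0)
Op 2: gossip N2<->N1 -> N2.N0=(alive,v0) N2.N1=(alive,v0) N2.N2=(alive,v0) | N1.N0=(alive,v0) N1.N1=(alive,v0) N1.N2=(alive,v0)
Op 3: N2 marks N2=alive -> (alive,v1)
Op 4: gossip N1<->N2 -> N1.N0=(alive,v0) N1.N1=(alive,v0) N1.N2=(alive,v1) | N2.N0=(alive,v0) N2.N1=(alive,v0) N2.N2=(alive,v1)
Op 5: gossip N0<->N2 -> N0.N0=(alive,v0) N0.N1=(alive,v0) N0.N2=(alive,v1) | N2.N0=(alive,v0) N2.N1=(alive,v0) N2.N2=(alive,v1)
Op 6: N2 marks N0=dead -> (dead,v1)
Op 7: N2 marks N2=suspect -> (suspect,v2)
Op 8: gossip N0<->N1 -> N0.N0=(alive,v0) N0.N1=(alive,v0) N0.N2=(alive,v1) | N1.N0=(alive,v0) N1.N1=(alive,v0) N1.N2=(alive,v1)
Op 9: N2 marks N1=alive -> (alive,v1)
Op 10: gossip N0<->N2 -> N0.N0=(dead,v1) N0.N1=(alive,v1) N0.N2=(suspect,v2) | N2.N0=(dead,v1) N2.N1=(alive,v1) N2.N2=(suspect,v2)
Op 11: gossip N0<->N1 -> N0.N0=(dead,v1) N0.N1=(alive,v1) N0.N2=(suspect,v2) | N1.N0=(dead,v1) N1.N1=(alive,v1) N1.N2=(suspect,v2)
Op 12: N0 marks N0=alive -> (alive,v2)

Answer: N0=dead,1 N1=alive,1 N2=suspect,2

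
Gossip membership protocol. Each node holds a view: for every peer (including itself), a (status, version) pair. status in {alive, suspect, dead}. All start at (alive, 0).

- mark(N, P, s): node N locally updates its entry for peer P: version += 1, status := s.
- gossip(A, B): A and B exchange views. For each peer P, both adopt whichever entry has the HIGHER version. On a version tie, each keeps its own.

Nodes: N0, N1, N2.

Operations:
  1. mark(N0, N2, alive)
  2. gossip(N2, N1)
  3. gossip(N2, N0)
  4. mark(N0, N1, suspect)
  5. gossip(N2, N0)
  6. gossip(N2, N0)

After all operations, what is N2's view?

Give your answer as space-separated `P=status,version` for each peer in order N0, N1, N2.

Answer: N0=alive,0 N1=suspect,1 N2=alive,1

Derivation:
Op 1: N0 marks N2=alive -> (alive,v1)
Op 2: gossip N2<->N1 -> N2.N0=(alive,v0) N2.N1=(alive,v0) N2.N2=(alive,v0) | N1.N0=(alive,v0) N1.N1=(alive,v0) N1.N2=(alive,v0)
Op 3: gossip N2<->N0 -> N2.N0=(alive,v0) N2.N1=(alive,v0) N2.N2=(alive,v1) | N0.N0=(alive,v0) N0.N1=(alive,v0) N0.N2=(alive,v1)
Op 4: N0 marks N1=suspect -> (suspect,v1)
Op 5: gossip N2<->N0 -> N2.N0=(alive,v0) N2.N1=(suspect,v1) N2.N2=(alive,v1) | N0.N0=(alive,v0) N0.N1=(suspect,v1) N0.N2=(alive,v1)
Op 6: gossip N2<->N0 -> N2.N0=(alive,v0) N2.N1=(suspect,v1) N2.N2=(alive,v1) | N0.N0=(alive,v0) N0.N1=(suspect,v1) N0.N2=(alive,v1)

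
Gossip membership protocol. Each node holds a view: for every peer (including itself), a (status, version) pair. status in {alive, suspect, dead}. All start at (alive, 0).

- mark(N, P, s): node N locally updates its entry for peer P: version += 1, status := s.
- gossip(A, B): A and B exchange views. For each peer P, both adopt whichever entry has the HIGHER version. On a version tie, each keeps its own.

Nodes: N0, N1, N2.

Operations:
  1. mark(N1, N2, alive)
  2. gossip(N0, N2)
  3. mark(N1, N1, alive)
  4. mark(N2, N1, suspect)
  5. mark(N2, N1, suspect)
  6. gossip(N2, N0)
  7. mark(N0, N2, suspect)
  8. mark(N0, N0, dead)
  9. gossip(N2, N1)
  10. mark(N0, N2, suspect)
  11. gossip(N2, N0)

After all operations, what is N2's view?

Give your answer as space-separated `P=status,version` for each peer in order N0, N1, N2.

Answer: N0=dead,1 N1=suspect,2 N2=suspect,2

Derivation:
Op 1: N1 marks N2=alive -> (alive,v1)
Op 2: gossip N0<->N2 -> N0.N0=(alive,v0) N0.N1=(alive,v0) N0.N2=(alive,v0) | N2.N0=(alive,v0) N2.N1=(alive,v0) N2.N2=(alive,v0)
Op 3: N1 marks N1=alive -> (alive,v1)
Op 4: N2 marks N1=suspect -> (suspect,v1)
Op 5: N2 marks N1=suspect -> (suspect,v2)
Op 6: gossip N2<->N0 -> N2.N0=(alive,v0) N2.N1=(suspect,v2) N2.N2=(alive,v0) | N0.N0=(alive,v0) N0.N1=(suspect,v2) N0.N2=(alive,v0)
Op 7: N0 marks N2=suspect -> (suspect,v1)
Op 8: N0 marks N0=dead -> (dead,v1)
Op 9: gossip N2<->N1 -> N2.N0=(alive,v0) N2.N1=(suspect,v2) N2.N2=(alive,v1) | N1.N0=(alive,v0) N1.N1=(suspect,v2) N1.N2=(alive,v1)
Op 10: N0 marks N2=suspect -> (suspect,v2)
Op 11: gossip N2<->N0 -> N2.N0=(dead,v1) N2.N1=(suspect,v2) N2.N2=(suspect,v2) | N0.N0=(dead,v1) N0.N1=(suspect,v2) N0.N2=(suspect,v2)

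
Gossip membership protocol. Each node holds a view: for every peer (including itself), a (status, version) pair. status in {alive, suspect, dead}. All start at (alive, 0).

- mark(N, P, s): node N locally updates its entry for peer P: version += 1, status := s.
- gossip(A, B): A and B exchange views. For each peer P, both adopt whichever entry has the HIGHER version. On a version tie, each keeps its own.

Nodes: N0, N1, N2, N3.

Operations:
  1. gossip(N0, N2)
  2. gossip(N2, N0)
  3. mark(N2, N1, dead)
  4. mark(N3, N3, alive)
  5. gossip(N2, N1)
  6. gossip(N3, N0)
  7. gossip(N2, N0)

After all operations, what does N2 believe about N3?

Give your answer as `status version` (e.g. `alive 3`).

Op 1: gossip N0<->N2 -> N0.N0=(alive,v0) N0.N1=(alive,v0) N0.N2=(alive,v0) N0.N3=(alive,v0) | N2.N0=(alive,v0) N2.N1=(alive,v0) N2.N2=(alive,v0) N2.N3=(alive,v0)
Op 2: gossip N2<->N0 -> N2.N0=(alive,v0) N2.N1=(alive,v0) N2.N2=(alive,v0) N2.N3=(alive,v0) | N0.N0=(alive,v0) N0.N1=(alive,v0) N0.N2=(alive,v0) N0.N3=(alive,v0)
Op 3: N2 marks N1=dead -> (dead,v1)
Op 4: N3 marks N3=alive -> (alive,v1)
Op 5: gossip N2<->N1 -> N2.N0=(alive,v0) N2.N1=(dead,v1) N2.N2=(alive,v0) N2.N3=(alive,v0) | N1.N0=(alive,v0) N1.N1=(dead,v1) N1.N2=(alive,v0) N1.N3=(alive,v0)
Op 6: gossip N3<->N0 -> N3.N0=(alive,v0) N3.N1=(alive,v0) N3.N2=(alive,v0) N3.N3=(alive,v1) | N0.N0=(alive,v0) N0.N1=(alive,v0) N0.N2=(alive,v0) N0.N3=(alive,v1)
Op 7: gossip N2<->N0 -> N2.N0=(alive,v0) N2.N1=(dead,v1) N2.N2=(alive,v0) N2.N3=(alive,v1) | N0.N0=(alive,v0) N0.N1=(dead,v1) N0.N2=(alive,v0) N0.N3=(alive,v1)

Answer: alive 1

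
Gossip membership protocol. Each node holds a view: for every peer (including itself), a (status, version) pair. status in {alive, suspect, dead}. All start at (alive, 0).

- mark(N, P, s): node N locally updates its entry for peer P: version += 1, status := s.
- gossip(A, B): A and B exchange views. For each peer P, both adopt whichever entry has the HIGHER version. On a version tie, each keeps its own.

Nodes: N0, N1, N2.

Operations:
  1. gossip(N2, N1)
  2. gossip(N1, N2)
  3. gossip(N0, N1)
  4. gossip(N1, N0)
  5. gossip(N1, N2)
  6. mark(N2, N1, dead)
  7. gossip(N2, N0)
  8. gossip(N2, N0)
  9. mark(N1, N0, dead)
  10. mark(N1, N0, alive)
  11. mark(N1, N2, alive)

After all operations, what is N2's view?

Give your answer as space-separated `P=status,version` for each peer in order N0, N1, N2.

Answer: N0=alive,0 N1=dead,1 N2=alive,0

Derivation:
Op 1: gossip N2<->N1 -> N2.N0=(alive,v0) N2.N1=(alive,v0) N2.N2=(alive,v0) | N1.N0=(alive,v0) N1.N1=(alive,v0) N1.N2=(alive,v0)
Op 2: gossip N1<->N2 -> N1.N0=(alive,v0) N1.N1=(alive,v0) N1.N2=(alive,v0) | N2.N0=(alive,v0) N2.N1=(alive,v0) N2.N2=(alive,v0)
Op 3: gossip N0<->N1 -> N0.N0=(alive,v0) N0.N1=(alive,v0) N0.N2=(alive,v0) | N1.N0=(alive,v0) N1.N1=(alive,v0) N1.N2=(alive,v0)
Op 4: gossip N1<->N0 -> N1.N0=(alive,v0) N1.N1=(alive,v0) N1.N2=(alive,v0) | N0.N0=(alive,v0) N0.N1=(alive,v0) N0.N2=(alive,v0)
Op 5: gossip N1<->N2 -> N1.N0=(alive,v0) N1.N1=(alive,v0) N1.N2=(alive,v0) | N2.N0=(alive,v0) N2.N1=(alive,v0) N2.N2=(alive,v0)
Op 6: N2 marks N1=dead -> (dead,v1)
Op 7: gossip N2<->N0 -> N2.N0=(alive,v0) N2.N1=(dead,v1) N2.N2=(alive,v0) | N0.N0=(alive,v0) N0.N1=(dead,v1) N0.N2=(alive,v0)
Op 8: gossip N2<->N0 -> N2.N0=(alive,v0) N2.N1=(dead,v1) N2.N2=(alive,v0) | N0.N0=(alive,v0) N0.N1=(dead,v1) N0.N2=(alive,v0)
Op 9: N1 marks N0=dead -> (dead,v1)
Op 10: N1 marks N0=alive -> (alive,v2)
Op 11: N1 marks N2=alive -> (alive,v1)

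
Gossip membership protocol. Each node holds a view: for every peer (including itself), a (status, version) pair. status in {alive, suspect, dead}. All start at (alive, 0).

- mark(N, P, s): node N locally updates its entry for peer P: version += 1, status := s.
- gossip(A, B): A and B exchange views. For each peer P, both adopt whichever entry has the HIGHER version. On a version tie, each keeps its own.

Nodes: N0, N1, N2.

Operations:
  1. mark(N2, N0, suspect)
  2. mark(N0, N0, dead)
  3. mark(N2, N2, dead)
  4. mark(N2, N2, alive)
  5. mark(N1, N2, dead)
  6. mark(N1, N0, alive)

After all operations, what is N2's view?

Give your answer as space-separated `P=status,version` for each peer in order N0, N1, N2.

Answer: N0=suspect,1 N1=alive,0 N2=alive,2

Derivation:
Op 1: N2 marks N0=suspect -> (suspect,v1)
Op 2: N0 marks N0=dead -> (dead,v1)
Op 3: N2 marks N2=dead -> (dead,v1)
Op 4: N2 marks N2=alive -> (alive,v2)
Op 5: N1 marks N2=dead -> (dead,v1)
Op 6: N1 marks N0=alive -> (alive,v1)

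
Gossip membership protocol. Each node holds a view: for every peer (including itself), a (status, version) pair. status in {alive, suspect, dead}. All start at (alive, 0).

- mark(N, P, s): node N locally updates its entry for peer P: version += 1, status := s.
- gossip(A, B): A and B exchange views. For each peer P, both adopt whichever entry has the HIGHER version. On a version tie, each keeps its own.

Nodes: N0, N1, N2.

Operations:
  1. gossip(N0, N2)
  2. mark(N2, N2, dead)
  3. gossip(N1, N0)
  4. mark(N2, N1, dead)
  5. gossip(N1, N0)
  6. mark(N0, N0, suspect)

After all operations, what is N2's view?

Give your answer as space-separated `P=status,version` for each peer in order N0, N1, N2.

Op 1: gossip N0<->N2 -> N0.N0=(alive,v0) N0.N1=(alive,v0) N0.N2=(alive,v0) | N2.N0=(alive,v0) N2.N1=(alive,v0) N2.N2=(alive,v0)
Op 2: N2 marks N2=dead -> (dead,v1)
Op 3: gossip N1<->N0 -> N1.N0=(alive,v0) N1.N1=(alive,v0) N1.N2=(alive,v0) | N0.N0=(alive,v0) N0.N1=(alive,v0) N0.N2=(alive,v0)
Op 4: N2 marks N1=dead -> (dead,v1)
Op 5: gossip N1<->N0 -> N1.N0=(alive,v0) N1.N1=(alive,v0) N1.N2=(alive,v0) | N0.N0=(alive,v0) N0.N1=(alive,v0) N0.N2=(alive,v0)
Op 6: N0 marks N0=suspect -> (suspect,v1)

Answer: N0=alive,0 N1=dead,1 N2=dead,1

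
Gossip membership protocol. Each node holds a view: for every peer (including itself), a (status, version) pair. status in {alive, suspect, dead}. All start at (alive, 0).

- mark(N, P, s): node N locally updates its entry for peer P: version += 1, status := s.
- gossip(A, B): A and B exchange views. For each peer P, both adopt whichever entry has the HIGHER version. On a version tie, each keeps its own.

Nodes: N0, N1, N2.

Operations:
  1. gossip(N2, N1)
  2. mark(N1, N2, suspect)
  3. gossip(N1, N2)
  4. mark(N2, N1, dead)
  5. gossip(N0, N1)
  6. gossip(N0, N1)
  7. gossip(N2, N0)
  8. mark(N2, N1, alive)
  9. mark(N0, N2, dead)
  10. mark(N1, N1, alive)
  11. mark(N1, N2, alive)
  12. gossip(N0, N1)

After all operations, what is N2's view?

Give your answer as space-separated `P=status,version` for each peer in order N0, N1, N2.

Answer: N0=alive,0 N1=alive,2 N2=suspect,1

Derivation:
Op 1: gossip N2<->N1 -> N2.N0=(alive,v0) N2.N1=(alive,v0) N2.N2=(alive,v0) | N1.N0=(alive,v0) N1.N1=(alive,v0) N1.N2=(alive,v0)
Op 2: N1 marks N2=suspect -> (suspect,v1)
Op 3: gossip N1<->N2 -> N1.N0=(alive,v0) N1.N1=(alive,v0) N1.N2=(suspect,v1) | N2.N0=(alive,v0) N2.N1=(alive,v0) N2.N2=(suspect,v1)
Op 4: N2 marks N1=dead -> (dead,v1)
Op 5: gossip N0<->N1 -> N0.N0=(alive,v0) N0.N1=(alive,v0) N0.N2=(suspect,v1) | N1.N0=(alive,v0) N1.N1=(alive,v0) N1.N2=(suspect,v1)
Op 6: gossip N0<->N1 -> N0.N0=(alive,v0) N0.N1=(alive,v0) N0.N2=(suspect,v1) | N1.N0=(alive,v0) N1.N1=(alive,v0) N1.N2=(suspect,v1)
Op 7: gossip N2<->N0 -> N2.N0=(alive,v0) N2.N1=(dead,v1) N2.N2=(suspect,v1) | N0.N0=(alive,v0) N0.N1=(dead,v1) N0.N2=(suspect,v1)
Op 8: N2 marks N1=alive -> (alive,v2)
Op 9: N0 marks N2=dead -> (dead,v2)
Op 10: N1 marks N1=alive -> (alive,v1)
Op 11: N1 marks N2=alive -> (alive,v2)
Op 12: gossip N0<->N1 -> N0.N0=(alive,v0) N0.N1=(dead,v1) N0.N2=(dead,v2) | N1.N0=(alive,v0) N1.N1=(alive,v1) N1.N2=(alive,v2)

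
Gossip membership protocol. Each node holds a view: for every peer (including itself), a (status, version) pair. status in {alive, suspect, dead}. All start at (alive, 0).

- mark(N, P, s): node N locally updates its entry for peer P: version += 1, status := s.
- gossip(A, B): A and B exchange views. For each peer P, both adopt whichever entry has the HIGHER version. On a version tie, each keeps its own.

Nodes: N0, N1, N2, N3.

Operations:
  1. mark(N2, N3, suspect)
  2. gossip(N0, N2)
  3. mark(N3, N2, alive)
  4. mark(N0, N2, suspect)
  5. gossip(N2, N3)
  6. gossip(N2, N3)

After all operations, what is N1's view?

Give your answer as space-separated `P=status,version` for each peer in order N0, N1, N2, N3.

Op 1: N2 marks N3=suspect -> (suspect,v1)
Op 2: gossip N0<->N2 -> N0.N0=(alive,v0) N0.N1=(alive,v0) N0.N2=(alive,v0) N0.N3=(suspect,v1) | N2.N0=(alive,v0) N2.N1=(alive,v0) N2.N2=(alive,v0) N2.N3=(suspect,v1)
Op 3: N3 marks N2=alive -> (alive,v1)
Op 4: N0 marks N2=suspect -> (suspect,v1)
Op 5: gossip N2<->N3 -> N2.N0=(alive,v0) N2.N1=(alive,v0) N2.N2=(alive,v1) N2.N3=(suspect,v1) | N3.N0=(alive,v0) N3.N1=(alive,v0) N3.N2=(alive,v1) N3.N3=(suspect,v1)
Op 6: gossip N2<->N3 -> N2.N0=(alive,v0) N2.N1=(alive,v0) N2.N2=(alive,v1) N2.N3=(suspect,v1) | N3.N0=(alive,v0) N3.N1=(alive,v0) N3.N2=(alive,v1) N3.N3=(suspect,v1)

Answer: N0=alive,0 N1=alive,0 N2=alive,0 N3=alive,0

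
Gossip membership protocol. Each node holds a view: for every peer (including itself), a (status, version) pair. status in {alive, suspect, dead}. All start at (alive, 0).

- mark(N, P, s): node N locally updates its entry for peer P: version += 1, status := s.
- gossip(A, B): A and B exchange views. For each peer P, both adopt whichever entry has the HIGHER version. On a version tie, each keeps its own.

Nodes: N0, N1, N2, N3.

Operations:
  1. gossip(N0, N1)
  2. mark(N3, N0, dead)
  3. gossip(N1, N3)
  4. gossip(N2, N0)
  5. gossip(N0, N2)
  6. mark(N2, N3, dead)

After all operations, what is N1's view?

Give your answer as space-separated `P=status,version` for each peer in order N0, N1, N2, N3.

Answer: N0=dead,1 N1=alive,0 N2=alive,0 N3=alive,0

Derivation:
Op 1: gossip N0<->N1 -> N0.N0=(alive,v0) N0.N1=(alive,v0) N0.N2=(alive,v0) N0.N3=(alive,v0) | N1.N0=(alive,v0) N1.N1=(alive,v0) N1.N2=(alive,v0) N1.N3=(alive,v0)
Op 2: N3 marks N0=dead -> (dead,v1)
Op 3: gossip N1<->N3 -> N1.N0=(dead,v1) N1.N1=(alive,v0) N1.N2=(alive,v0) N1.N3=(alive,v0) | N3.N0=(dead,v1) N3.N1=(alive,v0) N3.N2=(alive,v0) N3.N3=(alive,v0)
Op 4: gossip N2<->N0 -> N2.N0=(alive,v0) N2.N1=(alive,v0) N2.N2=(alive,v0) N2.N3=(alive,v0) | N0.N0=(alive,v0) N0.N1=(alive,v0) N0.N2=(alive,v0) N0.N3=(alive,v0)
Op 5: gossip N0<->N2 -> N0.N0=(alive,v0) N0.N1=(alive,v0) N0.N2=(alive,v0) N0.N3=(alive,v0) | N2.N0=(alive,v0) N2.N1=(alive,v0) N2.N2=(alive,v0) N2.N3=(alive,v0)
Op 6: N2 marks N3=dead -> (dead,v1)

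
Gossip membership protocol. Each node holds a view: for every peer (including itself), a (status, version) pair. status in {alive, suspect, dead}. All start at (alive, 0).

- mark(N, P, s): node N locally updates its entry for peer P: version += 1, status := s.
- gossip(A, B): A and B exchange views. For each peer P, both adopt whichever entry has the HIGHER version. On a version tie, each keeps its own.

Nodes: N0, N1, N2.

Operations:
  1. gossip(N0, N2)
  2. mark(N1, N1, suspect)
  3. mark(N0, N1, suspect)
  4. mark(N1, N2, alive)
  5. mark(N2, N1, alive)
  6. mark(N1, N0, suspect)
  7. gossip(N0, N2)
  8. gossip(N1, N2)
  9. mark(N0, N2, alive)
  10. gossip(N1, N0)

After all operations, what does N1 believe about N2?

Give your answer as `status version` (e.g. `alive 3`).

Op 1: gossip N0<->N2 -> N0.N0=(alive,v0) N0.N1=(alive,v0) N0.N2=(alive,v0) | N2.N0=(alive,v0) N2.N1=(alive,v0) N2.N2=(alive,v0)
Op 2: N1 marks N1=suspect -> (suspect,v1)
Op 3: N0 marks N1=suspect -> (suspect,v1)
Op 4: N1 marks N2=alive -> (alive,v1)
Op 5: N2 marks N1=alive -> (alive,v1)
Op 6: N1 marks N0=suspect -> (suspect,v1)
Op 7: gossip N0<->N2 -> N0.N0=(alive,v0) N0.N1=(suspect,v1) N0.N2=(alive,v0) | N2.N0=(alive,v0) N2.N1=(alive,v1) N2.N2=(alive,v0)
Op 8: gossip N1<->N2 -> N1.N0=(suspect,v1) N1.N1=(suspect,v1) N1.N2=(alive,v1) | N2.N0=(suspect,v1) N2.N1=(alive,v1) N2.N2=(alive,v1)
Op 9: N0 marks N2=alive -> (alive,v1)
Op 10: gossip N1<->N0 -> N1.N0=(suspect,v1) N1.N1=(suspect,v1) N1.N2=(alive,v1) | N0.N0=(suspect,v1) N0.N1=(suspect,v1) N0.N2=(alive,v1)

Answer: alive 1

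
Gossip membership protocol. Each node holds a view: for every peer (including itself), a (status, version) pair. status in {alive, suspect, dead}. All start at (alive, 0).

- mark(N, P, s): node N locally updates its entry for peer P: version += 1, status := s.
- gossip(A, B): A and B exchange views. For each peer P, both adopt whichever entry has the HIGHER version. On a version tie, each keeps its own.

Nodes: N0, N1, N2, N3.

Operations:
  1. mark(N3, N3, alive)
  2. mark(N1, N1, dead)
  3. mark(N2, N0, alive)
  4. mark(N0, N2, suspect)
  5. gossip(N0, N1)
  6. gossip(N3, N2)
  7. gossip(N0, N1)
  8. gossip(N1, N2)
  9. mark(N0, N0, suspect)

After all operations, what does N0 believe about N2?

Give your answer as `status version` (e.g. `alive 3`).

Answer: suspect 1

Derivation:
Op 1: N3 marks N3=alive -> (alive,v1)
Op 2: N1 marks N1=dead -> (dead,v1)
Op 3: N2 marks N0=alive -> (alive,v1)
Op 4: N0 marks N2=suspect -> (suspect,v1)
Op 5: gossip N0<->N1 -> N0.N0=(alive,v0) N0.N1=(dead,v1) N0.N2=(suspect,v1) N0.N3=(alive,v0) | N1.N0=(alive,v0) N1.N1=(dead,v1) N1.N2=(suspect,v1) N1.N3=(alive,v0)
Op 6: gossip N3<->N2 -> N3.N0=(alive,v1) N3.N1=(alive,v0) N3.N2=(alive,v0) N3.N3=(alive,v1) | N2.N0=(alive,v1) N2.N1=(alive,v0) N2.N2=(alive,v0) N2.N3=(alive,v1)
Op 7: gossip N0<->N1 -> N0.N0=(alive,v0) N0.N1=(dead,v1) N0.N2=(suspect,v1) N0.N3=(alive,v0) | N1.N0=(alive,v0) N1.N1=(dead,v1) N1.N2=(suspect,v1) N1.N3=(alive,v0)
Op 8: gossip N1<->N2 -> N1.N0=(alive,v1) N1.N1=(dead,v1) N1.N2=(suspect,v1) N1.N3=(alive,v1) | N2.N0=(alive,v1) N2.N1=(dead,v1) N2.N2=(suspect,v1) N2.N3=(alive,v1)
Op 9: N0 marks N0=suspect -> (suspect,v1)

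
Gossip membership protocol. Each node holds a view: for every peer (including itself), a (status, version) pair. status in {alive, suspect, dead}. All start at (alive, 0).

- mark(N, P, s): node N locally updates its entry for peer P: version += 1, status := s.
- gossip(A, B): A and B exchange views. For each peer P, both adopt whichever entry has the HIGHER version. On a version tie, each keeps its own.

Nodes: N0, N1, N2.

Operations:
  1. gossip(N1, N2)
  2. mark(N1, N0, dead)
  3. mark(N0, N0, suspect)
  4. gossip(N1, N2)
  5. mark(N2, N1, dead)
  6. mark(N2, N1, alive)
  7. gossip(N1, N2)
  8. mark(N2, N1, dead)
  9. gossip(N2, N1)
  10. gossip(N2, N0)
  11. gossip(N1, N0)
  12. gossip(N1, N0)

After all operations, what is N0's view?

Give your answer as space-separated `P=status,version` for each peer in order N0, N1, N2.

Op 1: gossip N1<->N2 -> N1.N0=(alive,v0) N1.N1=(alive,v0) N1.N2=(alive,v0) | N2.N0=(alive,v0) N2.N1=(alive,v0) N2.N2=(alive,v0)
Op 2: N1 marks N0=dead -> (dead,v1)
Op 3: N0 marks N0=suspect -> (suspect,v1)
Op 4: gossip N1<->N2 -> N1.N0=(dead,v1) N1.N1=(alive,v0) N1.N2=(alive,v0) | N2.N0=(dead,v1) N2.N1=(alive,v0) N2.N2=(alive,v0)
Op 5: N2 marks N1=dead -> (dead,v1)
Op 6: N2 marks N1=alive -> (alive,v2)
Op 7: gossip N1<->N2 -> N1.N0=(dead,v1) N1.N1=(alive,v2) N1.N2=(alive,v0) | N2.N0=(dead,v1) N2.N1=(alive,v2) N2.N2=(alive,v0)
Op 8: N2 marks N1=dead -> (dead,v3)
Op 9: gossip N2<->N1 -> N2.N0=(dead,v1) N2.N1=(dead,v3) N2.N2=(alive,v0) | N1.N0=(dead,v1) N1.N1=(dead,v3) N1.N2=(alive,v0)
Op 10: gossip N2<->N0 -> N2.N0=(dead,v1) N2.N1=(dead,v3) N2.N2=(alive,v0) | N0.N0=(suspect,v1) N0.N1=(dead,v3) N0.N2=(alive,v0)
Op 11: gossip N1<->N0 -> N1.N0=(dead,v1) N1.N1=(dead,v3) N1.N2=(alive,v0) | N0.N0=(suspect,v1) N0.N1=(dead,v3) N0.N2=(alive,v0)
Op 12: gossip N1<->N0 -> N1.N0=(dead,v1) N1.N1=(dead,v3) N1.N2=(alive,v0) | N0.N0=(suspect,v1) N0.N1=(dead,v3) N0.N2=(alive,v0)

Answer: N0=suspect,1 N1=dead,3 N2=alive,0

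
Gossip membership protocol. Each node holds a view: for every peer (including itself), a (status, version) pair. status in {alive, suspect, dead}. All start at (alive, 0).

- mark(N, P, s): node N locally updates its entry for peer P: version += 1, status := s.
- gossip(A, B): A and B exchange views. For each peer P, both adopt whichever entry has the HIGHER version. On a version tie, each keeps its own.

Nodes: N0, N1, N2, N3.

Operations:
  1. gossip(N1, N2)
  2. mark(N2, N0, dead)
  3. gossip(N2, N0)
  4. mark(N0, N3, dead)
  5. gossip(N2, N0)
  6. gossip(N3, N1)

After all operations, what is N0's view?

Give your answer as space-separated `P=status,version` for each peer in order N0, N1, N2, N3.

Op 1: gossip N1<->N2 -> N1.N0=(alive,v0) N1.N1=(alive,v0) N1.N2=(alive,v0) N1.N3=(alive,v0) | N2.N0=(alive,v0) N2.N1=(alive,v0) N2.N2=(alive,v0) N2.N3=(alive,v0)
Op 2: N2 marks N0=dead -> (dead,v1)
Op 3: gossip N2<->N0 -> N2.N0=(dead,v1) N2.N1=(alive,v0) N2.N2=(alive,v0) N2.N3=(alive,v0) | N0.N0=(dead,v1) N0.N1=(alive,v0) N0.N2=(alive,v0) N0.N3=(alive,v0)
Op 4: N0 marks N3=dead -> (dead,v1)
Op 5: gossip N2<->N0 -> N2.N0=(dead,v1) N2.N1=(alive,v0) N2.N2=(alive,v0) N2.N3=(dead,v1) | N0.N0=(dead,v1) N0.N1=(alive,v0) N0.N2=(alive,v0) N0.N3=(dead,v1)
Op 6: gossip N3<->N1 -> N3.N0=(alive,v0) N3.N1=(alive,v0) N3.N2=(alive,v0) N3.N3=(alive,v0) | N1.N0=(alive,v0) N1.N1=(alive,v0) N1.N2=(alive,v0) N1.N3=(alive,v0)

Answer: N0=dead,1 N1=alive,0 N2=alive,0 N3=dead,1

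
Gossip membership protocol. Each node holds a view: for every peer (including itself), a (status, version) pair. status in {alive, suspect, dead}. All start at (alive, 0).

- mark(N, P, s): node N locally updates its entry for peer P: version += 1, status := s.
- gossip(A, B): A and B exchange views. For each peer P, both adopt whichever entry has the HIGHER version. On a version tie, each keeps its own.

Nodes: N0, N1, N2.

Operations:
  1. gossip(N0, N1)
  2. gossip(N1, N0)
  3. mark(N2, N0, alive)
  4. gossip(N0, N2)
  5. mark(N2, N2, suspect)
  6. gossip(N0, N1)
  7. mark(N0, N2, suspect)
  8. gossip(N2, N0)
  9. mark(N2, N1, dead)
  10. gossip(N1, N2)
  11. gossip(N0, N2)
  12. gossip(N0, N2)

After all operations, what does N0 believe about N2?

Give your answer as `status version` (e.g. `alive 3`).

Op 1: gossip N0<->N1 -> N0.N0=(alive,v0) N0.N1=(alive,v0) N0.N2=(alive,v0) | N1.N0=(alive,v0) N1.N1=(alive,v0) N1.N2=(alive,v0)
Op 2: gossip N1<->N0 -> N1.N0=(alive,v0) N1.N1=(alive,v0) N1.N2=(alive,v0) | N0.N0=(alive,v0) N0.N1=(alive,v0) N0.N2=(alive,v0)
Op 3: N2 marks N0=alive -> (alive,v1)
Op 4: gossip N0<->N2 -> N0.N0=(alive,v1) N0.N1=(alive,v0) N0.N2=(alive,v0) | N2.N0=(alive,v1) N2.N1=(alive,v0) N2.N2=(alive,v0)
Op 5: N2 marks N2=suspect -> (suspect,v1)
Op 6: gossip N0<->N1 -> N0.N0=(alive,v1) N0.N1=(alive,v0) N0.N2=(alive,v0) | N1.N0=(alive,v1) N1.N1=(alive,v0) N1.N2=(alive,v0)
Op 7: N0 marks N2=suspect -> (suspect,v1)
Op 8: gossip N2<->N0 -> N2.N0=(alive,v1) N2.N1=(alive,v0) N2.N2=(suspect,v1) | N0.N0=(alive,v1) N0.N1=(alive,v0) N0.N2=(suspect,v1)
Op 9: N2 marks N1=dead -> (dead,v1)
Op 10: gossip N1<->N2 -> N1.N0=(alive,v1) N1.N1=(dead,v1) N1.N2=(suspect,v1) | N2.N0=(alive,v1) N2.N1=(dead,v1) N2.N2=(suspect,v1)
Op 11: gossip N0<->N2 -> N0.N0=(alive,v1) N0.N1=(dead,v1) N0.N2=(suspect,v1) | N2.N0=(alive,v1) N2.N1=(dead,v1) N2.N2=(suspect,v1)
Op 12: gossip N0<->N2 -> N0.N0=(alive,v1) N0.N1=(dead,v1) N0.N2=(suspect,v1) | N2.N0=(alive,v1) N2.N1=(dead,v1) N2.N2=(suspect,v1)

Answer: suspect 1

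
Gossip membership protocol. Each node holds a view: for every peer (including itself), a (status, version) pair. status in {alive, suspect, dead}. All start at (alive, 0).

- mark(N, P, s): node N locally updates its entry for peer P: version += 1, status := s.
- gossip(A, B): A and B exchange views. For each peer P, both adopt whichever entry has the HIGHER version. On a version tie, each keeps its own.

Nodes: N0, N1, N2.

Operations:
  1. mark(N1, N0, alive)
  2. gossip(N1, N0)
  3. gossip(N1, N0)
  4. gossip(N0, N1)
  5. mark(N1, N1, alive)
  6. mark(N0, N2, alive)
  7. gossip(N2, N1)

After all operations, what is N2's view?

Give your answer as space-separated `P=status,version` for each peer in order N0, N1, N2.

Op 1: N1 marks N0=alive -> (alive,v1)
Op 2: gossip N1<->N0 -> N1.N0=(alive,v1) N1.N1=(alive,v0) N1.N2=(alive,v0) | N0.N0=(alive,v1) N0.N1=(alive,v0) N0.N2=(alive,v0)
Op 3: gossip N1<->N0 -> N1.N0=(alive,v1) N1.N1=(alive,v0) N1.N2=(alive,v0) | N0.N0=(alive,v1) N0.N1=(alive,v0) N0.N2=(alive,v0)
Op 4: gossip N0<->N1 -> N0.N0=(alive,v1) N0.N1=(alive,v0) N0.N2=(alive,v0) | N1.N0=(alive,v1) N1.N1=(alive,v0) N1.N2=(alive,v0)
Op 5: N1 marks N1=alive -> (alive,v1)
Op 6: N0 marks N2=alive -> (alive,v1)
Op 7: gossip N2<->N1 -> N2.N0=(alive,v1) N2.N1=(alive,v1) N2.N2=(alive,v0) | N1.N0=(alive,v1) N1.N1=(alive,v1) N1.N2=(alive,v0)

Answer: N0=alive,1 N1=alive,1 N2=alive,0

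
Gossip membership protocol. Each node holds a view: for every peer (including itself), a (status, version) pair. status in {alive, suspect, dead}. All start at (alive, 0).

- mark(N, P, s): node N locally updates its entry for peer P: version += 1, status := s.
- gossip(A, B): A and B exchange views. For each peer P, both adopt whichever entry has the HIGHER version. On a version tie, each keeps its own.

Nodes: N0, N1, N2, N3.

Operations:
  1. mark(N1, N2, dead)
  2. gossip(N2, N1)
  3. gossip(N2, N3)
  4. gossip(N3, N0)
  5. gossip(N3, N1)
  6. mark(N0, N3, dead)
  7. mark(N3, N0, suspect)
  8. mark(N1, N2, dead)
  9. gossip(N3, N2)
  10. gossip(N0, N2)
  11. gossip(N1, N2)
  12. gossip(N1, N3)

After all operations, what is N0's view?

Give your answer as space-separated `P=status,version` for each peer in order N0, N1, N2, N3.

Answer: N0=suspect,1 N1=alive,0 N2=dead,1 N3=dead,1

Derivation:
Op 1: N1 marks N2=dead -> (dead,v1)
Op 2: gossip N2<->N1 -> N2.N0=(alive,v0) N2.N1=(alive,v0) N2.N2=(dead,v1) N2.N3=(alive,v0) | N1.N0=(alive,v0) N1.N1=(alive,v0) N1.N2=(dead,v1) N1.N3=(alive,v0)
Op 3: gossip N2<->N3 -> N2.N0=(alive,v0) N2.N1=(alive,v0) N2.N2=(dead,v1) N2.N3=(alive,v0) | N3.N0=(alive,v0) N3.N1=(alive,v0) N3.N2=(dead,v1) N3.N3=(alive,v0)
Op 4: gossip N3<->N0 -> N3.N0=(alive,v0) N3.N1=(alive,v0) N3.N2=(dead,v1) N3.N3=(alive,v0) | N0.N0=(alive,v0) N0.N1=(alive,v0) N0.N2=(dead,v1) N0.N3=(alive,v0)
Op 5: gossip N3<->N1 -> N3.N0=(alive,v0) N3.N1=(alive,v0) N3.N2=(dead,v1) N3.N3=(alive,v0) | N1.N0=(alive,v0) N1.N1=(alive,v0) N1.N2=(dead,v1) N1.N3=(alive,v0)
Op 6: N0 marks N3=dead -> (dead,v1)
Op 7: N3 marks N0=suspect -> (suspect,v1)
Op 8: N1 marks N2=dead -> (dead,v2)
Op 9: gossip N3<->N2 -> N3.N0=(suspect,v1) N3.N1=(alive,v0) N3.N2=(dead,v1) N3.N3=(alive,v0) | N2.N0=(suspect,v1) N2.N1=(alive,v0) N2.N2=(dead,v1) N2.N3=(alive,v0)
Op 10: gossip N0<->N2 -> N0.N0=(suspect,v1) N0.N1=(alive,v0) N0.N2=(dead,v1) N0.N3=(dead,v1) | N2.N0=(suspect,v1) N2.N1=(alive,v0) N2.N2=(dead,v1) N2.N3=(dead,v1)
Op 11: gossip N1<->N2 -> N1.N0=(suspect,v1) N1.N1=(alive,v0) N1.N2=(dead,v2) N1.N3=(dead,v1) | N2.N0=(suspect,v1) N2.N1=(alive,v0) N2.N2=(dead,v2) N2.N3=(dead,v1)
Op 12: gossip N1<->N3 -> N1.N0=(suspect,v1) N1.N1=(alive,v0) N1.N2=(dead,v2) N1.N3=(dead,v1) | N3.N0=(suspect,v1) N3.N1=(alive,v0) N3.N2=(dead,v2) N3.N3=(dead,v1)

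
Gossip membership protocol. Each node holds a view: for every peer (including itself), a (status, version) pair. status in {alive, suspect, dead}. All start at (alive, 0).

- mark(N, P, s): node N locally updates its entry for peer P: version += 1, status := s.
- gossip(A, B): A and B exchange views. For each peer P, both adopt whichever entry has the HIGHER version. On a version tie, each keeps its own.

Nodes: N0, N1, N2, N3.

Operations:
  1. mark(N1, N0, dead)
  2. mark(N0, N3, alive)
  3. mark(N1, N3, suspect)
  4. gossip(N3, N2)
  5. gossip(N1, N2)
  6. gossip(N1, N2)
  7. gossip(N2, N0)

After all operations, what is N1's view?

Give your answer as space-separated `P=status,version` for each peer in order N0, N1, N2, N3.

Op 1: N1 marks N0=dead -> (dead,v1)
Op 2: N0 marks N3=alive -> (alive,v1)
Op 3: N1 marks N3=suspect -> (suspect,v1)
Op 4: gossip N3<->N2 -> N3.N0=(alive,v0) N3.N1=(alive,v0) N3.N2=(alive,v0) N3.N3=(alive,v0) | N2.N0=(alive,v0) N2.N1=(alive,v0) N2.N2=(alive,v0) N2.N3=(alive,v0)
Op 5: gossip N1<->N2 -> N1.N0=(dead,v1) N1.N1=(alive,v0) N1.N2=(alive,v0) N1.N3=(suspect,v1) | N2.N0=(dead,v1) N2.N1=(alive,v0) N2.N2=(alive,v0) N2.N3=(suspect,v1)
Op 6: gossip N1<->N2 -> N1.N0=(dead,v1) N1.N1=(alive,v0) N1.N2=(alive,v0) N1.N3=(suspect,v1) | N2.N0=(dead,v1) N2.N1=(alive,v0) N2.N2=(alive,v0) N2.N3=(suspect,v1)
Op 7: gossip N2<->N0 -> N2.N0=(dead,v1) N2.N1=(alive,v0) N2.N2=(alive,v0) N2.N3=(suspect,v1) | N0.N0=(dead,v1) N0.N1=(alive,v0) N0.N2=(alive,v0) N0.N3=(alive,v1)

Answer: N0=dead,1 N1=alive,0 N2=alive,0 N3=suspect,1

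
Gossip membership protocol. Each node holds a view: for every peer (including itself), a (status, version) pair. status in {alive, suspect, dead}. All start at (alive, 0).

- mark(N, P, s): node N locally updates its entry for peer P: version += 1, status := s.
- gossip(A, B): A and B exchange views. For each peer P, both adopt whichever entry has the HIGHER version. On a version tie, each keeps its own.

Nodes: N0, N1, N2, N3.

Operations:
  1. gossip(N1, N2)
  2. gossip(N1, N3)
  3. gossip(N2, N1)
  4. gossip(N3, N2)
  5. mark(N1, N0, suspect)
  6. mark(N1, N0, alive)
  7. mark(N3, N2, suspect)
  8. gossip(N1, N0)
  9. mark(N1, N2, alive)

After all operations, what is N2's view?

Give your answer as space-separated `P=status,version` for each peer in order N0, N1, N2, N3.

Answer: N0=alive,0 N1=alive,0 N2=alive,0 N3=alive,0

Derivation:
Op 1: gossip N1<->N2 -> N1.N0=(alive,v0) N1.N1=(alive,v0) N1.N2=(alive,v0) N1.N3=(alive,v0) | N2.N0=(alive,v0) N2.N1=(alive,v0) N2.N2=(alive,v0) N2.N3=(alive,v0)
Op 2: gossip N1<->N3 -> N1.N0=(alive,v0) N1.N1=(alive,v0) N1.N2=(alive,v0) N1.N3=(alive,v0) | N3.N0=(alive,v0) N3.N1=(alive,v0) N3.N2=(alive,v0) N3.N3=(alive,v0)
Op 3: gossip N2<->N1 -> N2.N0=(alive,v0) N2.N1=(alive,v0) N2.N2=(alive,v0) N2.N3=(alive,v0) | N1.N0=(alive,v0) N1.N1=(alive,v0) N1.N2=(alive,v0) N1.N3=(alive,v0)
Op 4: gossip N3<->N2 -> N3.N0=(alive,v0) N3.N1=(alive,v0) N3.N2=(alive,v0) N3.N3=(alive,v0) | N2.N0=(alive,v0) N2.N1=(alive,v0) N2.N2=(alive,v0) N2.N3=(alive,v0)
Op 5: N1 marks N0=suspect -> (suspect,v1)
Op 6: N1 marks N0=alive -> (alive,v2)
Op 7: N3 marks N2=suspect -> (suspect,v1)
Op 8: gossip N1<->N0 -> N1.N0=(alive,v2) N1.N1=(alive,v0) N1.N2=(alive,v0) N1.N3=(alive,v0) | N0.N0=(alive,v2) N0.N1=(alive,v0) N0.N2=(alive,v0) N0.N3=(alive,v0)
Op 9: N1 marks N2=alive -> (alive,v1)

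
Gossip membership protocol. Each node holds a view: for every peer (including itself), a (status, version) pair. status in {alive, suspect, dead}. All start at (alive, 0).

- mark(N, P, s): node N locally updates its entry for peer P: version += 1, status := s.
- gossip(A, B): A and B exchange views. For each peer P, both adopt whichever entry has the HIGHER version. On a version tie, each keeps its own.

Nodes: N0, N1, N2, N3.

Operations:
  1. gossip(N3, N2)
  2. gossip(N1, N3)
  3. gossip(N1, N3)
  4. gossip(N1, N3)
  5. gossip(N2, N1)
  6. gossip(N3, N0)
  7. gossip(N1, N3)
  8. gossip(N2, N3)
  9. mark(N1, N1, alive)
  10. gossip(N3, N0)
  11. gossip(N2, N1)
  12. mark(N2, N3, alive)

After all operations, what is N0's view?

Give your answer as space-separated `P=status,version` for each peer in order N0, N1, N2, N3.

Answer: N0=alive,0 N1=alive,0 N2=alive,0 N3=alive,0

Derivation:
Op 1: gossip N3<->N2 -> N3.N0=(alive,v0) N3.N1=(alive,v0) N3.N2=(alive,v0) N3.N3=(alive,v0) | N2.N0=(alive,v0) N2.N1=(alive,v0) N2.N2=(alive,v0) N2.N3=(alive,v0)
Op 2: gossip N1<->N3 -> N1.N0=(alive,v0) N1.N1=(alive,v0) N1.N2=(alive,v0) N1.N3=(alive,v0) | N3.N0=(alive,v0) N3.N1=(alive,v0) N3.N2=(alive,v0) N3.N3=(alive,v0)
Op 3: gossip N1<->N3 -> N1.N0=(alive,v0) N1.N1=(alive,v0) N1.N2=(alive,v0) N1.N3=(alive,v0) | N3.N0=(alive,v0) N3.N1=(alive,v0) N3.N2=(alive,v0) N3.N3=(alive,v0)
Op 4: gossip N1<->N3 -> N1.N0=(alive,v0) N1.N1=(alive,v0) N1.N2=(alive,v0) N1.N3=(alive,v0) | N3.N0=(alive,v0) N3.N1=(alive,v0) N3.N2=(alive,v0) N3.N3=(alive,v0)
Op 5: gossip N2<->N1 -> N2.N0=(alive,v0) N2.N1=(alive,v0) N2.N2=(alive,v0) N2.N3=(alive,v0) | N1.N0=(alive,v0) N1.N1=(alive,v0) N1.N2=(alive,v0) N1.N3=(alive,v0)
Op 6: gossip N3<->N0 -> N3.N0=(alive,v0) N3.N1=(alive,v0) N3.N2=(alive,v0) N3.N3=(alive,v0) | N0.N0=(alive,v0) N0.N1=(alive,v0) N0.N2=(alive,v0) N0.N3=(alive,v0)
Op 7: gossip N1<->N3 -> N1.N0=(alive,v0) N1.N1=(alive,v0) N1.N2=(alive,v0) N1.N3=(alive,v0) | N3.N0=(alive,v0) N3.N1=(alive,v0) N3.N2=(alive,v0) N3.N3=(alive,v0)
Op 8: gossip N2<->N3 -> N2.N0=(alive,v0) N2.N1=(alive,v0) N2.N2=(alive,v0) N2.N3=(alive,v0) | N3.N0=(alive,v0) N3.N1=(alive,v0) N3.N2=(alive,v0) N3.N3=(alive,v0)
Op 9: N1 marks N1=alive -> (alive,v1)
Op 10: gossip N3<->N0 -> N3.N0=(alive,v0) N3.N1=(alive,v0) N3.N2=(alive,v0) N3.N3=(alive,v0) | N0.N0=(alive,v0) N0.N1=(alive,v0) N0.N2=(alive,v0) N0.N3=(alive,v0)
Op 11: gossip N2<->N1 -> N2.N0=(alive,v0) N2.N1=(alive,v1) N2.N2=(alive,v0) N2.N3=(alive,v0) | N1.N0=(alive,v0) N1.N1=(alive,v1) N1.N2=(alive,v0) N1.N3=(alive,v0)
Op 12: N2 marks N3=alive -> (alive,v1)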